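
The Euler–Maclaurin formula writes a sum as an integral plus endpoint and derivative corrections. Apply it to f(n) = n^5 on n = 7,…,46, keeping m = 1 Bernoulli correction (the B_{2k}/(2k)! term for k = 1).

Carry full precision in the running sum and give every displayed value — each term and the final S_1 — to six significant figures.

S_1 ≈ 1.68388e+09

∫_7^46 x^5 dx evaluates to 1.57903e+09.
½[f(7) + f(46)] = ½[16807.0 + 2.05963e+08] = 1.02990e+08.
Running total after boundary: 1.68202e+09.
k=1: B_{2}/(2)! × [f^{(1)}(46) − f^{(1)}(7)] = 1/12 × (2.23873e+07 − 12005.0) = 1.86461e+06.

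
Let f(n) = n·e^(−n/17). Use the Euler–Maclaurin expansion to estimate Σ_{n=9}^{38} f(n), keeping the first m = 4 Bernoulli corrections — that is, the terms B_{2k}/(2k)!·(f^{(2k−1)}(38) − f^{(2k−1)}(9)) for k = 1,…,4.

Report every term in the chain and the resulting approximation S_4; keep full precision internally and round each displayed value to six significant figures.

The integral term ∫_9^38 x·e^(−x/17) dx = 160.308.
½[f(9) + f(38)] = ½[5.30056 + 4.06451] = 4.68253.
So far: 164.991.
Correction k=1: B_{2}/2! · (f^{(1)}(38) − f^{(1)}(9)) = 1/12 · (-0.132128 − 0.277154) = -0.0341068.
Partial sum through k=1: 164.957.
Correction k=2: B_{4}/4! · (f^{(3)}(38) − f^{(3)}(9)) = −1/720 · (0.000283022 − 0.00503480) = 6.59969e-06.
Partial sum through k=2: 164.957.
Correction k=3: B_{6}/6! · (f^{(5)}(38) − f^{(5)}(9)) = 1/30240 · (3.54060e-06 − 3.15245e-05) = -9.25394e-10.
Partial sum through k=3: 164.957.
Correction k=4: B_{8}/8! · (f^{(7)}(38) − f^{(7)}(9)) = −1/1209600 · (2.11138e-08 − 1.57881e-07) = 1.13068e-13.

S_4 ≈ 164.957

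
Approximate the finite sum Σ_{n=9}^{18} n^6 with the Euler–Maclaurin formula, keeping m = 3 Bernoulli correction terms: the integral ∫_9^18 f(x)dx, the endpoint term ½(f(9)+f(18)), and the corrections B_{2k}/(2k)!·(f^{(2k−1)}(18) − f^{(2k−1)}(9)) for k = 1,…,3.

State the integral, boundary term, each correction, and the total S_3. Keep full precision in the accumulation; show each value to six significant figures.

S_3 ≈ 1.04963e+08

Integral: ∫_9^18 x^6 dx = 8.67767e+07.
Endpoint term: (f(9) + f(18))/2 = (531441 + 3.40122e+07)/2 = 1.72718e+07.
So far: 1.04049e+08.
Order-1 term: 1/12 · (1.13374e+07 − 354294) = 915260.
Partial sum through k=1: 1.04964e+08.
Order-2 term: −1/720 · (699840 − 87480.0) = -850.500.
Partial sum through k=2: 1.04963e+08.
Order-3 term: 1/30240 · (12960.0 − 6480.00) = 0.214286.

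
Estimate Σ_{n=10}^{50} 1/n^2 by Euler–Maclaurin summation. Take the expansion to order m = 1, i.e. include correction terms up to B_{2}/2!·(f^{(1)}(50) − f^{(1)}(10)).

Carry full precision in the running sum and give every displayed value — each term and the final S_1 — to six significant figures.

∫_10^50 1/x^2 dx evaluates to 0.0800000.
½[f(10) + f(50)] = ½[0.0100000 + 0.000400000] = 0.00520000.
So far: 0.0852000.
Correction k=1: B_{2}/2! · (f^{(1)}(50) − f^{(1)}(10)) = 1/12 · (-1.60000e-05 − (-0.00200000)) = 0.000165333.

S_1 ≈ 0.0853653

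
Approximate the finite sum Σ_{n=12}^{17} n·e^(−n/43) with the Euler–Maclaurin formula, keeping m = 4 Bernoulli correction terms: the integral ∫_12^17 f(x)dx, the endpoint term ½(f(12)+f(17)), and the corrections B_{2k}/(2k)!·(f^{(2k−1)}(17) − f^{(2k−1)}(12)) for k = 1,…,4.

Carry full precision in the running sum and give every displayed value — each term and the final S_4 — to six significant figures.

S_4 ≈ 61.8554

Integral: ∫_12^17 x·e^(−x/43) dx = 51.6038.
½[f(12) + f(17)] = ½[9.07785 + 11.4486] = 10.2632.
Integral + boundary = 61.8670.
Correction k=1: B_{2}/2! · (f^{(1)}(17) − f^{(1)}(12)) = 1/12 · (0.407199 − 0.545374) = -0.0115146.
Partial sum through k=1: 61.8554.
Correction k=2: B_{4}/4! · (f^{(3)}(17) − f^{(3)}(12)) = −1/720 · (0.000948669 − 0.00111322) = 2.28546e-07.
Partial sum through k=2: 61.8554.
Correction k=3: B_{6}/6! · (f^{(5)}(17) − f^{(5)}(12)) = 1/30240 · (9.07037e-07 − 1.04461e-06) = -4.54945e-12.
Partial sum through k=3: 61.8554.
Correction k=4: B_{8}/8! · (f^{(7)}(17) − f^{(7)}(12)) = −1/1209600 · (7.03625e-10 − 8.04304e-10) = 8.32332e-17.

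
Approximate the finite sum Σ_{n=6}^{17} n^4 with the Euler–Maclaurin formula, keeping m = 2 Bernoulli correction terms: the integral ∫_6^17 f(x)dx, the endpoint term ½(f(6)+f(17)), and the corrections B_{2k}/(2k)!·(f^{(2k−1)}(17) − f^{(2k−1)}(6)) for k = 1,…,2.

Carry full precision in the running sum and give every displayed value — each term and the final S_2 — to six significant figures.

Integral: ∫_6^17 x^4 dx = 282416.
Endpoint term: (f(6) + f(17))/2 = (1296.00 + 83521.0)/2 = 42408.5.
So far: 324825.
Correction k=1: B_{2}/2! · (f^{(1)}(17) − f^{(1)}(6)) = 1/12 · (19652.0 − 864.000) = 1565.67.
After k=1: 326390.
Correction k=2: B_{4}/4! · (f^{(3)}(17) − f^{(3)}(6)) = −1/720 · (408.000 − 144.000) = -0.366667.

S_2 ≈ 326390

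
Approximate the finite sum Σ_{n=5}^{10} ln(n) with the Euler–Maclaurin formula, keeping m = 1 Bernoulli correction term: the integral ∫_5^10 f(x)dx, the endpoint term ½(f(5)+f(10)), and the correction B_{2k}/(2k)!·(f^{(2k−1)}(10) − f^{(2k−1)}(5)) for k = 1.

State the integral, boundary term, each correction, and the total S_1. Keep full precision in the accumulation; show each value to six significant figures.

The integral term ∫_5^10 ln(x) dx = 9.97866.
½[f(5) + f(10)] = ½[1.60944 + 2.30259] = 1.95601.
Integral + boundary = 11.9347.
k=1: B_{2}/(2)! × [f^{(1)}(10) − f^{(1)}(5)] = 1/12 × (0.100000 − 0.200000) = -0.00833333.

S_1 ≈ 11.9263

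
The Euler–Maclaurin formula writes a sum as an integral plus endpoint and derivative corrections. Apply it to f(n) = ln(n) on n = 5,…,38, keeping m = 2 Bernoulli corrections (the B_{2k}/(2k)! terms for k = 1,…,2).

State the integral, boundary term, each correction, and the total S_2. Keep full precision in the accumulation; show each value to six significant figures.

S_2 ≈ 99.7901

The integral term ∫_5^38 ln(x) dx = 97.1811.
Endpoint term: (f(5) + f(38))/2 = (1.60944 + 3.63759)/2 = 2.62351.
So far: 99.8046.
Order-1 term: 1/12 · (0.0263158 − 0.200000) = -0.0144737.
Partial sum through k=1: 99.7901.
Order-2 term: −1/720 · (3.64485e-05 − 0.0160000) = 2.21716e-05.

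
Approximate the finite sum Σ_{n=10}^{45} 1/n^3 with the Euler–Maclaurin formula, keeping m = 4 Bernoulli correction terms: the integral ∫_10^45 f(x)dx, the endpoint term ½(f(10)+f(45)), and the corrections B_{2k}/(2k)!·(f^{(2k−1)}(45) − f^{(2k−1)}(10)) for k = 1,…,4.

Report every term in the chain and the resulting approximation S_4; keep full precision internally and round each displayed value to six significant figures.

S_4 ≈ 0.00528343

The integral term ∫_10^45 1/x^3 dx = 0.00475309.
½[f(10) + f(45)] = ½[0.00100000 + 1.09739e-05] = 0.000505487.
Running total after boundary: 0.00525857.
Correction k=1: B_{2}/2! · (f^{(1)}(45) − f^{(1)}(10)) = 1/12 · (-7.31596e-07 − (-0.000300000)) = 2.49390e-05.
After k=1: 0.00528351.
Correction k=2: B_{4}/4! · (f^{(3)}(45) − f^{(3)}(10)) = −1/720 · (-7.22564e-09 − (-6.00000e-05)) = -8.33233e-08.
After k=2: 0.00528343.
Correction k=3: B_{6}/6! · (f^{(5)}(45) − f^{(5)}(10)) = 1/30240 · (-1.49865e-10 − (-2.52000e-05)) = 8.33328e-10.
After k=3: 0.00528343.
Correction k=4: B_{8}/8! · (f^{(7)}(45) − f^{(7)}(10)) = −1/1209600 · (-5.32854e-12 − (-1.81440e-05)) = -1.50000e-11.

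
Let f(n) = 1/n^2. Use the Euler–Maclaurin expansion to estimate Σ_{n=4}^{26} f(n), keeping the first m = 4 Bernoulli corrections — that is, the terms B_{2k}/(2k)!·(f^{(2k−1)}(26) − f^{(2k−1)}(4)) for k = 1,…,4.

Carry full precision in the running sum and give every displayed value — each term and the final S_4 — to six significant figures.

S_4 ≈ 0.246092

The integral term ∫_4^26 1/x^2 dx = 0.211538.
½[f(4) + f(26)] = ½[0.0625000 + 0.00147929] = 0.0319896.
So far: 0.243528.
k=1: B_{2}/(2)! × [f^{(1)}(26) − f^{(1)}(4)] = 1/12 × (-0.000113792 − (-0.0312500)) = 0.00259468.
Partial sum through k=1: 0.246123.
k=2: B_{4}/(4)! × [f^{(3)}(26) − f^{(3)}(4)] = −1/720 × (-2.01997e-06 − (-0.0234375)) = -3.25493e-05.
Partial sum through k=2: 0.246090.
k=3: B_{6}/(6)! × [f^{(5)}(26) − f^{(5)}(4)] = 1/30240 × (-8.96436e-08 − (-0.0439453)) = 1.45322e-06.
Partial sum through k=3: 0.246092.
k=4: B_{8}/(8)! × [f^{(7)}(26) − f^{(7)}(4)] = −1/1209600 × (-7.42609e-09 − (-0.153809)) = -1.27157e-07.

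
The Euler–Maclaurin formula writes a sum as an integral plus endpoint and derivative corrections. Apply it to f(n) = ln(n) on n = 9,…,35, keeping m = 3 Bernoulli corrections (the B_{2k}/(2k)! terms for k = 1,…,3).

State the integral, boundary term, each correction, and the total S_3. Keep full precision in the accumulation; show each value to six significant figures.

S_3 ≈ 81.5316

Integral: ∫_9^35 ln(x) dx = 78.6622.
½[f(9) + f(35)] = ½[2.19722 + 3.55535] = 2.87629.
Integral + boundary = 81.5384.
Correction k=1: B_{2}/2! · (f^{(1)}(35) − f^{(1)}(9)) = 1/12 · (0.0285714 − 0.111111) = -0.00687831.
After k=1: 81.5316.
Correction k=2: B_{4}/4! · (f^{(3)}(35) − f^{(3)}(9)) = −1/720 · (4.66472e-05 − 0.00274348) = 3.74561e-06.
After k=2: 81.5316.
Correction k=3: B_{6}/6! · (f^{(5)}(35) − f^{(5)}(9)) = 1/30240 · (4.56952e-07 − 0.000406442) = -1.34254e-08.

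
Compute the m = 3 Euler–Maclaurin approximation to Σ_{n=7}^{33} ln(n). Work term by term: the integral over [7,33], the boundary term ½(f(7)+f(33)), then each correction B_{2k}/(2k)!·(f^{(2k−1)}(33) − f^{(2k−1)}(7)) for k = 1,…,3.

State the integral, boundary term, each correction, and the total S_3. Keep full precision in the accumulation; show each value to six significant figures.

∫_7^33 ln(x) dx evaluates to 75.7634.
½[f(7) + f(33)] = ½[1.94591 + 3.49651] = 2.72121.
Running total after boundary: 78.4846.
Correction k=1: B_{2}/2! · (f^{(1)}(33) − f^{(1)}(7)) = 1/12 · (0.0303030 − 0.142857) = -0.00937951.
After k=1: 78.4752.
Correction k=2: B_{4}/4! · (f^{(3)}(33) − f^{(3)}(7)) = −1/720 · (5.56529e-05 − 0.00583090) = 8.02118e-06.
After k=2: 78.4752.
Correction k=3: B_{6}/6! · (f^{(5)}(33) − f^{(5)}(7)) = 1/30240 · (6.13256e-07 − 0.00142798) = -4.72012e-08.

S_3 ≈ 78.4752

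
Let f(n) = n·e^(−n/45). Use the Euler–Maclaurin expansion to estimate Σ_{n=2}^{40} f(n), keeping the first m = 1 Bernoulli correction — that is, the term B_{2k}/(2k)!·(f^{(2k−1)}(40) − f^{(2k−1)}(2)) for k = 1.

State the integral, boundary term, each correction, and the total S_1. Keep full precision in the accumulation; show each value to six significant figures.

The integral term ∫_2^40 x·e^(−x/45) dx = 450.554.
Boundary: ½(f(2) + f(40)) = ½(1.91306 + 16.4445) = 9.17877.
Integral + boundary = 459.733.
Order-1 term: 1/12 · (0.0456791 − 0.914016) = -0.0723614.

S_1 ≈ 459.660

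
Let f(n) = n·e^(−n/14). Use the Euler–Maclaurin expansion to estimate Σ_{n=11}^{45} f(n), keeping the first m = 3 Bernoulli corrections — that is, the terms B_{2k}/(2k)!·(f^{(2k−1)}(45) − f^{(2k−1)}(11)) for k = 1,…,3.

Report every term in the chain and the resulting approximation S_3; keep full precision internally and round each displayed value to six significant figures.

S_3 ≈ 129.731

Integral: ∫_11^45 x·e^(−x/14) dx = 126.336.
Endpoint term: (f(11) + f(45))/2 = (5.01373 + 1.80828)/2 = 3.41101.
Running total after boundary: 129.747.
k=1: B_{2}/(2)! × [f^{(1)}(45) − f^{(1)}(11)] = 1/12 × (-0.0889789 − 0.0976701) = -0.0155541.
Running total after k=1: 129.731.
k=2: B_{4}/(4)! × [f^{(3)}(45) − f^{(3)}(11)] = −1/720 × (-4.39330e-05 − 0.00514928) = 7.21279e-06.
Running total after k=2: 129.731.
k=3: B_{6}/(6)! × [f^{(5)}(45) − f^{(5)}(11)] = 1/30240 × (1.86790e-06 − 5.00012e-05) = -1.59171e-09.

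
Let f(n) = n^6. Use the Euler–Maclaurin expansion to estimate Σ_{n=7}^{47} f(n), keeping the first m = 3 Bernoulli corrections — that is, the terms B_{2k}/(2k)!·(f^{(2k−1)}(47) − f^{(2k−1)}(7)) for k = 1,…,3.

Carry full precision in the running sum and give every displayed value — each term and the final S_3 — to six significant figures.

S_3 ≈ 7.78789e+10

∫_7^47 x^6 dx evaluates to 7.23746e+10.
½[f(7) + f(47)] = ½[117649 + 1.07792e+10] = 5.38967e+09.
Running total after boundary: 7.77643e+10.
Order-1 term: 1/12 · (1.37607e+09 − 100842) = 1.14664e+08.
After k=1: 7.78789e+10.
Order-2 term: −1/720 · (1.24588e+07 − 41160.0) = -17246.7.
After k=2: 7.78789e+10.
Order-3 term: 1/30240 · (33840.0 − 5040.00) = 0.952381.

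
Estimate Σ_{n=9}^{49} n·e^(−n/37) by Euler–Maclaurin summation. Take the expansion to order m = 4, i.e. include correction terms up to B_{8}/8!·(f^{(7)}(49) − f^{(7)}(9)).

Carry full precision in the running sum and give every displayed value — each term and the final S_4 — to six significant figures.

Integral: ∫_9^49 x·e^(−x/37) dx = 488.149.
Endpoint term: (f(9) + f(49))/2 = (7.05673 + 13.0331)/2 = 10.0449.
Running total after boundary: 498.194.
k=1: B_{2}/(2)! × [f^{(1)}(49) − f^{(1)}(9)] = 1/12 × (-0.0862646 − 0.593358) = -0.0566353.
Partial sum through k=1: 498.137.
k=2: B_{4}/(4)! × [f^{(3)}(49) − f^{(3)}(9)] = −1/720 × (0.000325567 − 0.00157890) = 1.74075e-06.
Partial sum through k=2: 498.137.
k=3: B_{6}/(6)! × [f^{(5)}(49) − f^{(5)}(9)] = 1/30240 × (5.21655e-07 − 1.99005e-06) = -4.85582e-11.
Partial sum through k=3: 498.137.
k=4: B_{8}/(8)! × [f^{(7)}(49) − f^{(7)}(9)] = −1/1209600 × (5.88383e-10 − 2.06485e-09) = 1.22062e-15.

S_4 ≈ 498.137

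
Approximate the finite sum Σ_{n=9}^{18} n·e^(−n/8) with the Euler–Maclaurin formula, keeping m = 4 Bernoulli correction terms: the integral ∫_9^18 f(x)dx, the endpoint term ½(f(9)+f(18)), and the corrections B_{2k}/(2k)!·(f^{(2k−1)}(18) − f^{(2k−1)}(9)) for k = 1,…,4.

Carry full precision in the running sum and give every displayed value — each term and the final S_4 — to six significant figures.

The integral term ∫_9^18 x·e^(−x/8) dx = 22.2297.
½[f(9) + f(18)] = ½[2.92187 + 1.89719] = 2.40953.
So far: 24.6392.
k=1: B_{2}/(2)! × [f^{(1)}(18) − f^{(1)}(9)] = 1/12 × (-0.131749 − (-0.0405816)) = -0.00759729.
Running total after k=1: 24.6316.
k=2: B_{4}/(4)! × [f^{(3)}(18) − f^{(3)}(9)] = −1/720 × (0.00123515 − 0.00951130) = 1.14947e-05.
Running total after k=2: 24.6316.
k=3: B_{6}/(6)! × [f^{(5)}(18) − f^{(5)}(9)] = 1/30240 × (7.07636e-05 − 0.000307136) = -7.81654e-09.
Running total after k=3: 24.6316.
k=4: B_{8}/(8)! × [f^{(7)}(18) − f^{(7)}(9)] = −1/1209600 × (1.90981e-06 − 7.27590e-06) = 4.43625e-12.

S_4 ≈ 24.6316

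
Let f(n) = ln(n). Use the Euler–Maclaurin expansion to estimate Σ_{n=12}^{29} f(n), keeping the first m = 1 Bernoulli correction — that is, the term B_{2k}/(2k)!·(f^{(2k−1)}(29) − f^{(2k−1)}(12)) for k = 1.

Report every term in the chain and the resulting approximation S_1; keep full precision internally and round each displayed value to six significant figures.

S_1 ≈ 53.7547

Integral: ∫_12^29 ln(x) dx = 50.8327.
½[f(12) + f(29)] = ½[2.48491 + 3.36730] = 2.92610.
Integral + boundary = 53.7588.
Correction k=1: B_{2}/2! · (f^{(1)}(29) − f^{(1)}(12)) = 1/12 · (0.0344828 − 0.0833333) = -0.00407088.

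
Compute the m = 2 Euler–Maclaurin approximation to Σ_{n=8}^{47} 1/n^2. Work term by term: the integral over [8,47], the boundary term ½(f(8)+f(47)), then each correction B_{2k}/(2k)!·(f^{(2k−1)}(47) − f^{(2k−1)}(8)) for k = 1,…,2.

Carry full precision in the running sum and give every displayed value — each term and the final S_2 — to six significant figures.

S_2 ≈ 0.112085

Integral: ∫_8^47 1/x^2 dx = 0.103723.
½[f(8) + f(47)] = ½[0.0156250 + 0.000452694] = 0.00803885.
So far: 0.111762.
k=1: B_{2}/(2)! × [f^{(1)}(47) − f^{(1)}(8)] = 1/12 × (-1.92636e-05 − (-0.00390625)) = 0.000323916.
Running total after k=1: 0.112086.
k=2: B_{4}/(4)! × [f^{(3)}(47) − f^{(3)}(8)] = −1/720 × (-1.04646e-07 − (-0.000732422)) = -1.01711e-06.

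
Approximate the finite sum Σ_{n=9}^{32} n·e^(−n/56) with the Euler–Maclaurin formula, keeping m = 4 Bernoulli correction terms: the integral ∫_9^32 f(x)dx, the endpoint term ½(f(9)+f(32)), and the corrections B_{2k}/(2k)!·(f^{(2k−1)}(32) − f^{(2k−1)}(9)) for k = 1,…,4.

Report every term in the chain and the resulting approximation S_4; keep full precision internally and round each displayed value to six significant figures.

S_4 ≈ 329.486

The integral term ∫_9^32 x·e^(−x/56) dx = 316.658.
Boundary: ½(f(9) + f(32)) = ½(7.66382 + 18.0710) = 12.8674.
Running total after boundary: 329.525.
k=1: B_{2}/(2)! × [f^{(1)}(32) − f^{(1)}(9)] = 1/12 × (0.242022 − 0.714681) = -0.0393883.
Partial sum through k=1: 329.486.
k=2: B_{4}/(4)! × [f^{(3)}(32) − f^{(3)}(9)] = −1/720 × (0.000437327 − 0.000770967) = 4.63388e-07.
Partial sum through k=2: 329.486.
k=3: B_{6}/(6)! × [f^{(5)}(32) − f^{(5)}(9)] = 1/30240 × (2.54298e-07 − 4.19017e-07) = -5.44706e-12.
Partial sum through k=3: 329.486.
k=4: B_{8}/(8)! × [f^{(7)}(32) − f^{(7)}(9)] = −1/1209600 × (1.17711e-10 − 1.88836e-10) = 5.88004e-17.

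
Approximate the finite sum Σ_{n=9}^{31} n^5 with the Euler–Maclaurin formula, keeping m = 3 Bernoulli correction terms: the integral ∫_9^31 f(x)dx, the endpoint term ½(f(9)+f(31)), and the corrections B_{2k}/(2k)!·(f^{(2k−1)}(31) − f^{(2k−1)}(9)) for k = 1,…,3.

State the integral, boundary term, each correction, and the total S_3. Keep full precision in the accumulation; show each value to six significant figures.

S_3 ≈ 1.62555e+08

The integral term ∫_9^31 x^5 dx = 1.47829e+08.
Endpoint term: (f(9) + f(31))/2 = (59049.0 + 2.86292e+07)/2 = 1.43441e+07.
Integral + boundary = 1.62173e+08.
Order-1 term: 1/12 · (4.61760e+06 − 32805.0) = 382067.
Partial sum through k=1: 1.62555e+08.
Order-2 term: −1/720 · (57660.0 − 4860.00) = -73.3333.
Partial sum through k=2: 1.62555e+08.
Order-3 term: 1/30240 · (120.000 − 120.000) = 0.00000.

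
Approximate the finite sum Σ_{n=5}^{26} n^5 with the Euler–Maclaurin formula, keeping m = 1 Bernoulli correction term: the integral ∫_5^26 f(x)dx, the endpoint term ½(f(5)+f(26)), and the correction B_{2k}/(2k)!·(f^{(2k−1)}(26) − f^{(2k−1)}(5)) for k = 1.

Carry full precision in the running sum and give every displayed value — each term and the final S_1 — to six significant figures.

S_1 ≈ 5.76158e+07

∫_5^26 x^5 dx evaluates to 5.14834e+07.
½[f(5) + f(26)] = ½[3125.00 + 1.18814e+07] = 5.94225e+06.
So far: 5.74256e+07.
Order-1 term: 1/12 · (2.28488e+06 − 3125.00) = 190146.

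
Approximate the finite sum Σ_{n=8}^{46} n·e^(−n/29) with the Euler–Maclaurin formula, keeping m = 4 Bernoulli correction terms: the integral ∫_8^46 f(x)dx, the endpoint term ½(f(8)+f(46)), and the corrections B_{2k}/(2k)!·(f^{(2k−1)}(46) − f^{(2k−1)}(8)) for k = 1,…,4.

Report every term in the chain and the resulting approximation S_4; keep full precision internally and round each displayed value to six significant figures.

Integral: ∫_8^46 x·e^(−x/29) dx = 369.095.
Endpoint term: (f(8) + f(46))/2 = (6.07134 + 9.41623)/2 = 7.74378.
Running total after boundary: 376.839.
Correction k=1: B_{2}/2! · (f^{(1)}(46) − f^{(1)}(8)) = 1/12 · (-0.119997 − 0.549561) = -0.0557965.
Partial sum through k=1: 376.783.
Correction k=2: B_{4}/4! · (f^{(3)}(46) − f^{(3)}(8)) = −1/720 · (0.000344119 − 0.00245826) = 2.93631e-06.
Partial sum through k=2: 376.783.
Correction k=3: B_{6}/6! · (f^{(5)}(46) − f^{(5)}(8)) = 1/30240 · (9.88017e-07 − 5.06903e-06) = -1.34954e-10.
Partial sum through k=3: 376.783.
Correction k=4: B_{8}/8! · (f^{(7)}(46) − f^{(7)}(8)) = −1/1209600 · (1.86309e-09 − 8.57913e-09) = 5.55229e-15.

S_4 ≈ 376.783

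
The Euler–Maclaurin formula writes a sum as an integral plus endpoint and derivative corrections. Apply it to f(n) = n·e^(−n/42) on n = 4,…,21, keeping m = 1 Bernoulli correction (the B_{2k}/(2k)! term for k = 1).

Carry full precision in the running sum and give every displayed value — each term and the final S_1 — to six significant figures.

S_1 ≈ 159.754

Integral: ∫_4^21 x·e^(−x/42) dx = 151.610.
Boundary: ½(f(4) + f(21)) = ½(3.63663 + 12.7371) = 8.18688.
Integral + boundary = 159.797.
Order-1 term: 1/12 · (0.303265 − 0.822570) = -0.0432754.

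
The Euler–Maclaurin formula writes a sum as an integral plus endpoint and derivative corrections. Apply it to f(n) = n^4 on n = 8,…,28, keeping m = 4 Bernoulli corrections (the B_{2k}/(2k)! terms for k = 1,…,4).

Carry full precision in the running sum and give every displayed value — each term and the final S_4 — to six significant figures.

S_4 ≈ 3.75204e+06

Integral: ∫_8^28 x^4 dx = 3.43552e+06.
Boundary: ½(f(8) + f(28)) = ½(4096.00 + 614656) = 309376.
Integral + boundary = 3.74490e+06.
Correction k=1: B_{2}/2! · (f^{(1)}(28) − f^{(1)}(8)) = 1/12 · (87808.0 − 2048.00) = 7146.67.
Partial sum through k=1: 3.75204e+06.
Correction k=2: B_{4}/4! · (f^{(3)}(28) − f^{(3)}(8)) = −1/720 · (672.000 − 192.000) = -0.666667.
Partial sum through k=2: 3.75204e+06.
Correction k=3: B_{6}/6! · (f^{(5)}(28) − f^{(5)}(8)) = 1/30240 · (0.00000 − 0.00000) = 0.00000.
Partial sum through k=3: 3.75204e+06.
Correction k=4: B_{8}/8! · (f^{(7)}(28) − f^{(7)}(8)) = −1/1209600 · (0.00000 − 0.00000) = 0.00000.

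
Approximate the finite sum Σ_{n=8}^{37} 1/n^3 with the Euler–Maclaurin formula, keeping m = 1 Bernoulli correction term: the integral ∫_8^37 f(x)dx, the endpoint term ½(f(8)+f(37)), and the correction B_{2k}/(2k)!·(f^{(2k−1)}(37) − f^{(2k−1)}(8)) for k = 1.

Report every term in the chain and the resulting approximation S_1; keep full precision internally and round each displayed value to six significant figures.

Integral: ∫_8^37 1/x^3 dx = 0.00744727.
Boundary: ½(f(8) + f(37)) = ½(0.00195312 + 1.97422e-05) = 0.000986434.
So far: 0.00843370.
k=1: B_{2}/(2)! × [f^{(1)}(37) − f^{(1)}(8)] = 1/12 × (-1.60072e-06 − (-0.000732422)) = 6.09018e-05.

S_1 ≈ 0.00849461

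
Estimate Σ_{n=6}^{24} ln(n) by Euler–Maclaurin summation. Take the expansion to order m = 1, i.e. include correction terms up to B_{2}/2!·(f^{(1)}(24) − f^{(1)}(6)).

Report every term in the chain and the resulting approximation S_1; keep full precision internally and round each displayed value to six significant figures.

S_1 ≈ 49.9972

∫_6^24 ln(x) dx evaluates to 47.5227.
Boundary: ½(f(6) + f(24)) = ½(1.79176 + 3.17805) = 2.48491.
So far: 50.0076.
Order-1 term: 1/12 · (0.0416667 − 0.166667) = -0.0104167.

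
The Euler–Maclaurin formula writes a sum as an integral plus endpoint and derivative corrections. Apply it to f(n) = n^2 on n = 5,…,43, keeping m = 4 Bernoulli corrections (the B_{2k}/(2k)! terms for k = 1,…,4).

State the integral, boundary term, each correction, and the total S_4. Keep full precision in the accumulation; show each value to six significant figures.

S_4 ≈ 27404.0

The integral term ∫_5^43 x^2 dx = 26460.7.
Boundary: ½(f(5) + f(43)) = ½(25.0000 + 1849.00) = 937.000.
Integral + boundary = 27397.7.
Order-1 term: 1/12 · (86.0000 − 10.0000) = 6.33333.
Partial sum through k=1: 27404.0.
Order-2 term: −1/720 · (0.00000 − 0.00000) = 0.00000.
Partial sum through k=2: 27404.0.
Order-3 term: 1/30240 · (0.00000 − 0.00000) = 0.00000.
Partial sum through k=3: 27404.0.
Order-4 term: −1/1209600 · (0.00000 − 0.00000) = 0.00000.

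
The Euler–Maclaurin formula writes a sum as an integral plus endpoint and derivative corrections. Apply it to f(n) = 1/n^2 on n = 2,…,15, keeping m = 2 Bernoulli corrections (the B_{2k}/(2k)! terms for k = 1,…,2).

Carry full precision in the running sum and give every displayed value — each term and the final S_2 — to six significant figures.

S_2 ≈ 0.580298

The integral term ∫_2^15 1/x^2 dx = 0.433333.
Endpoint term: (f(2) + f(15))/2 = (0.250000 + 0.00444444)/2 = 0.127222.
So far: 0.560556.
Correction k=1: B_{2}/2! · (f^{(1)}(15) − f^{(1)}(2)) = 1/12 · (-0.000592593 − (-0.250000)) = 0.0207840.
Partial sum through k=1: 0.581340.
Correction k=2: B_{4}/4! · (f^{(3)}(15) − f^{(3)}(2)) = −1/720 · (-3.16049e-05 − (-0.750000)) = -0.00104162.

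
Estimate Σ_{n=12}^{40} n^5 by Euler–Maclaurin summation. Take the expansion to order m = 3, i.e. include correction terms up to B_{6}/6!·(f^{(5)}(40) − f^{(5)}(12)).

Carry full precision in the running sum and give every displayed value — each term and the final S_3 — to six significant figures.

S_3 ≈ 7.34551e+08

∫_12^40 x^5 dx evaluates to 6.82169e+08.
½[f(12) + f(40)] = ½[248832 + 1.02400e+08] = 5.13244e+07.
Integral + boundary = 7.33493e+08.
Order-1 term: 1/12 · (1.28000e+07 − 103680) = 1.05803e+06.
Partial sum through k=1: 7.34551e+08.
Order-2 term: −1/720 · (96000.0 − 8640.00) = -121.333.
Partial sum through k=2: 7.34551e+08.
Order-3 term: 1/30240 · (120.000 − 120.000) = 0.00000.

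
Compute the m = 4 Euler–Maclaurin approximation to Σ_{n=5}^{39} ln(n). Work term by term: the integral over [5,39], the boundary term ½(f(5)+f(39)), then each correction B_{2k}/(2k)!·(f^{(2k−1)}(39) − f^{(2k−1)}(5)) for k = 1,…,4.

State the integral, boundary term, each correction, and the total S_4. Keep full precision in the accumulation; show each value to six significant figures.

S_4 ≈ 103.454

The integral term ∫_5^39 ln(x) dx = 100.832.
Boundary: ½(f(5) + f(39)) = ½(1.60944 + 3.66356) = 2.63650.
So far: 103.468.
Correction k=1: B_{2}/2! · (f^{(1)}(39) − f^{(1)}(5)) = 1/12 · (0.0256410 − 0.200000) = -0.0145299.
Running total after k=1: 103.454.
Correction k=2: B_{4}/4! · (f^{(3)}(39) − f^{(3)}(5)) = −1/720 · (3.37160e-05 − 0.0160000) = 2.21754e-05.
Running total after k=2: 103.454.
Correction k=3: B_{6}/6! · (f^{(5)}(39) − f^{(5)}(5)) = 1/30240 · (2.66004e-07 − 0.00768000) = -2.53959e-07.
Running total after k=3: 103.454.
Correction k=4: B_{8}/8! · (f^{(7)}(39) − f^{(7)}(5)) = −1/1209600 · (5.24663e-09 − 0.00921600) = 7.61904e-09.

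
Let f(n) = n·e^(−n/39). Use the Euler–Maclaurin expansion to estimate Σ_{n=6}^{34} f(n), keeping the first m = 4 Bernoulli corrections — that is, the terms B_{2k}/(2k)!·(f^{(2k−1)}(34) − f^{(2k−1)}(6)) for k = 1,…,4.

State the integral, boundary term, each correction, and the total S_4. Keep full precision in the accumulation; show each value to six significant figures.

The integral term ∫_6^34 x·e^(−x/39) dx = 314.128.
Endpoint term: (f(6) + f(34))/2 = (5.14442 + 14.2188)/2 = 9.68162.
Integral + boundary = 323.809.
Correction k=1: B_{2}/2! · (f^{(1)}(34) − f^{(1)}(6)) = 1/12 · (0.0536154 − 0.725496) = -0.0559900.
Partial sum through k=1: 323.753.
Correction k=2: B_{4}/4! · (f^{(3)}(34) − f^{(3)}(6)) = −1/720 · (0.000585152 − 0.00160441) = 1.41563e-06.
Partial sum through k=2: 323.753.
Correction k=3: B_{6}/6! · (f^{(5)}(34) − f^{(5)}(6)) = 1/30240 · (7.46255e-07 − 1.79607e-06) = -3.47162e-11.
Partial sum through k=3: 323.753.
Correction k=4: B_{8}/8! · (f^{(7)}(34) − f^{(7)}(6)) = −1/1209600 · (7.28333e-10 − 1.66819e-09) = 7.76995e-16.

S_4 ≈ 323.753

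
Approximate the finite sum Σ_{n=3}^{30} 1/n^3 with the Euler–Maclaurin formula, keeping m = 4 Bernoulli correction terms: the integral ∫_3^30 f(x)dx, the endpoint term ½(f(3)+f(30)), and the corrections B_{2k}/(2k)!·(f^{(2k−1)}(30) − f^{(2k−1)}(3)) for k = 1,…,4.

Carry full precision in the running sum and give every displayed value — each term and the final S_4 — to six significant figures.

S_4 ≈ 0.0765190

The integral term ∫_3^30 1/x^3 dx = 0.0550000.
Boundary: ½(f(3) + f(30)) = ½(0.0370370 + 3.70370e-05) = 0.0185370.
Integral + boundary = 0.0735370.
Order-1 term: 1/12 · (-3.70370e-06 − (-0.0370370)) = 0.00308611.
After k=1: 0.0766231.
Order-2 term: −1/720 · (-8.23045e-08 − (-0.0823045)) = -0.000114312.
After k=2: 0.0765088.
Order-3 term: 1/30240 · (-3.84088e-09 − (-0.384088)) = 1.27013e-05.
After k=3: 0.0765215.
Order-4 term: −1/1209600 · (-3.07270e-10 − (-3.07270)) = -2.54026e-06.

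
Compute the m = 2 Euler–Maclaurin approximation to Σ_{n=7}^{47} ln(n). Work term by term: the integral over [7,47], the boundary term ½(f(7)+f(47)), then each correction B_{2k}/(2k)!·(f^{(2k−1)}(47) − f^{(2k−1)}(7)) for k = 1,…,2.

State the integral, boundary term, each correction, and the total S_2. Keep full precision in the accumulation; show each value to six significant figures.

∫_7^47 ln(x) dx evaluates to 127.336.
Endpoint term: (f(7) + f(47))/2 = (1.94591 + 3.85015)/2 = 2.89803.
Running total after boundary: 130.234.
Order-1 term: 1/12 · (0.0212766 − 0.142857) = -0.0101317.
After k=1: 130.223.
Order-2 term: −1/720 · (1.92636e-05 − 0.00583090) = 8.07172e-06.

S_2 ≈ 130.223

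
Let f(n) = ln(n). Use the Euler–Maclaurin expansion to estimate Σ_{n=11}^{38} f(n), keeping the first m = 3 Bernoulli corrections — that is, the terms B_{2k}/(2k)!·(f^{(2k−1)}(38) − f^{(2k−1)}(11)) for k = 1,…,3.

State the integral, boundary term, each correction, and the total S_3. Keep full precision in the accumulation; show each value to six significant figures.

Integral: ∫_11^38 ln(x) dx = 84.8514.
Boundary: ½(f(11) + f(38)) = ½(2.39790 + 3.63759) = 3.01774.
So far: 87.8692.
k=1: B_{2}/(2)! × [f^{(1)}(38) − f^{(1)}(11)] = 1/12 × (0.0263158 − 0.0909091) = -0.00538278.
After k=1: 87.8638.
k=2: B_{4}/(4)! × [f^{(3)}(38) − f^{(3)}(11)] = −1/720 × (3.64485e-05 − 0.00150263) = 2.03636e-06.
After k=2: 87.8638.
k=3: B_{6}/(6)! × [f^{(5)}(38) − f^{(5)}(11)] = 1/30240 × (3.02896e-07 − 0.000149021) = -4.91793e-09.

S_3 ≈ 87.8638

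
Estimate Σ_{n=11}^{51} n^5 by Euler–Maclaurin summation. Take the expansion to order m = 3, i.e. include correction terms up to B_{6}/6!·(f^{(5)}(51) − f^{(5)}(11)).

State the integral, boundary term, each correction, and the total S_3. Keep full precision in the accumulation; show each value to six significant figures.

S_3 ≈ 3.10783e+09

The integral term ∫_11^51 x^5 dx = 2.93242e+09.
Endpoint term: (f(11) + f(51))/2 = (161051 + 3.45025e+08)/2 = 1.72593e+08.
Integral + boundary = 3.10501e+09.
Correction k=1: B_{2}/2! · (f^{(1)}(51) − f^{(1)}(11)) = 1/12 · (3.38260e+07 − 73205.0) = 2.81273e+06.
Running total after k=1: 3.10783e+09.
Correction k=2: B_{4}/4! · (f^{(3)}(51) − f^{(3)}(11)) = −1/720 · (156060 − 7260.00) = -206.667.
Running total after k=2: 3.10783e+09.
Correction k=3: B_{6}/6! · (f^{(5)}(51) − f^{(5)}(11)) = 1/30240 · (120.000 − 120.000) = 0.00000.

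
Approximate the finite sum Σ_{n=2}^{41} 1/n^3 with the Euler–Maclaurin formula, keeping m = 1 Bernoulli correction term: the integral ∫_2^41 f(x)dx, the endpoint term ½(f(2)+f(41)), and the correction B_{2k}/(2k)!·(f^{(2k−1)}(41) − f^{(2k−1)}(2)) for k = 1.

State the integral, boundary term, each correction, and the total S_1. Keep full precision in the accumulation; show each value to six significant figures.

Integral: ∫_2^41 1/x^3 dx = 0.124703.
Endpoint term: (f(2) + f(41))/2 = (0.125000 + 1.45094e-05)/2 = 0.0625073.
Running total after boundary: 0.187210.
Correction k=1: B_{2}/2! · (f^{(1)}(41) − f^{(1)}(2)) = 1/12 · (-1.06166e-06 − (-0.187500)) = 0.0156249.

S_1 ≈ 0.202835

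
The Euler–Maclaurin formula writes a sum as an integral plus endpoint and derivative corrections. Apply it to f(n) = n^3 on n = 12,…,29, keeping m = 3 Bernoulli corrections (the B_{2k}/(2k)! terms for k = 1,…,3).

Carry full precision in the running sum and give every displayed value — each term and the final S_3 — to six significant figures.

S_3 ≈ 184869

Integral: ∫_12^29 x^3 dx = 171636.
Boundary: ½(f(12) + f(29)) = ½(1728.00 + 24389.0) = 13058.5.
Running total after boundary: 184695.
Correction k=1: B_{2}/2! · (f^{(1)}(29) − f^{(1)}(12)) = 1/12 · (2523.00 − 432.000) = 174.250.
After k=1: 184869.
Correction k=2: B_{4}/4! · (f^{(3)}(29) − f^{(3)}(12)) = −1/720 · (6.00000 − 6.00000) = 0.00000.
After k=2: 184869.
Correction k=3: B_{6}/6! · (f^{(5)}(29) − f^{(5)}(12)) = 1/30240 · (0.00000 − 0.00000) = 0.00000.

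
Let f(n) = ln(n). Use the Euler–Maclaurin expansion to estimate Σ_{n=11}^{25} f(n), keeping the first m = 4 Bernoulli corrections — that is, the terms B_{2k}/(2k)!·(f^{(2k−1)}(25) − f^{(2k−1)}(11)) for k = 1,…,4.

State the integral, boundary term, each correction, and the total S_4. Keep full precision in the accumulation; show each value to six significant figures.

The integral term ∫_11^25 ln(x) dx = 40.0950.
Boundary: ½(f(11) + f(25)) = ½(2.39790 + 3.21888) = 2.80839.
Running total after boundary: 42.9034.
Order-1 term: 1/12 · (0.0400000 − 0.0909091) = -0.00424242.
After k=1: 42.8992.
Order-2 term: −1/720 · (0.000128000 − 0.00150263) = 1.90921e-06.
After k=2: 42.8992.
Order-3 term: 1/30240 · (2.45760e-06 − 0.000149021) = -4.84668e-09.
After k=3: 42.8992.
Order-4 term: −1/1209600 · (1.17965e-07 − 3.69474e-05) = 3.04476e-11.

S_4 ≈ 42.8992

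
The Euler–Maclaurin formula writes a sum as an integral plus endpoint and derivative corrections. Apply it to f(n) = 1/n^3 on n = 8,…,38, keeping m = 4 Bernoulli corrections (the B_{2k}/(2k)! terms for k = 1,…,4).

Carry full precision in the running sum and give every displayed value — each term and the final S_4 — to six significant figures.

∫_8^38 1/x^3 dx evaluates to 0.00746624.
½[f(8) + f(38)] = ½[0.00195312 + 1.82242e-05] = 0.000985675.
So far: 0.00845191.
k=1: B_{2}/(2)! × [f^{(1)}(38) − f^{(1)}(8)] = 1/12 × (-1.43876e-06 − (-0.000732422)) = 6.09153e-05.
After k=1: 0.00851283.
k=2: B_{4}/(4)! × [f^{(3)}(38) − f^{(3)}(8)] = −1/720 × (-1.99274e-08 − (-0.000228882)) = -3.17864e-07.
After k=2: 0.00851251.
k=3: B_{6}/(6)! × [f^{(5)}(38) − f^{(5)}(8)] = 1/30240 × (-5.79605e-10 − (-0.000150204)) = 4.96703e-09.
After k=3: 0.00851252.
k=4: B_{8}/(8)! × [f^{(7)}(38) − f^{(7)}(8)] = −1/1209600 × (-2.88999e-11 − (-0.000168979)) = -1.39698e-10.

S_4 ≈ 0.00851252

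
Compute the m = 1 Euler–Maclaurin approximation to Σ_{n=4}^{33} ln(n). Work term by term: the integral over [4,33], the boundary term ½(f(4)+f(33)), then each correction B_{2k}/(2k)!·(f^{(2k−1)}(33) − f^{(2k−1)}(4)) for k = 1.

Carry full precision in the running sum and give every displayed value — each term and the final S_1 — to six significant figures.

S_1 ≈ 83.2627

Integral: ∫_4^33 ln(x) dx = 80.8396.
Endpoint term: (f(4) + f(33))/2 = (1.38629 + 3.49651)/2 = 2.44140.
Integral + boundary = 83.2810.
Order-1 term: 1/12 · (0.0303030 − 0.250000) = -0.0183081.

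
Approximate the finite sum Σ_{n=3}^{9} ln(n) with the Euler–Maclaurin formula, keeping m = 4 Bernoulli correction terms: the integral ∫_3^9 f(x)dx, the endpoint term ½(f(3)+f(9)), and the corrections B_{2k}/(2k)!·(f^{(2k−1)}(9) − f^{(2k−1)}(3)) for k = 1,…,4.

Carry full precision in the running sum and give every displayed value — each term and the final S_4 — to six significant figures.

∫_3^9 ln(x) dx evaluates to 10.4792.
Endpoint term: (f(3) + f(9))/2 = (1.09861 + 2.19722)/2 = 1.64792.
Running total after boundary: 12.1271.
k=1: B_{2}/(2)! × [f^{(1)}(9) − f^{(1)}(3)] = 1/12 × (0.111111 − 0.333333) = -0.0185185.
Partial sum through k=1: 12.1086.
k=2: B_{4}/(4)! × [f^{(3)}(9) − f^{(3)}(3)] = −1/720 × (0.00274348 − 0.0740741) = 9.90703e-05.
Partial sum through k=2: 12.1087.
k=3: B_{6}/(6)! × [f^{(5)}(9) − f^{(5)}(3)] = 1/30240 × (0.000406442 − 0.0987654) = -3.25261e-06.
Partial sum through k=3: 12.1087.
k=4: B_{8}/(8)! × [f^{(7)}(9) − f^{(7)}(3)] = −1/1209600 × (0.000150534 − 0.329218) = 2.72047e-07.

S_4 ≈ 12.1087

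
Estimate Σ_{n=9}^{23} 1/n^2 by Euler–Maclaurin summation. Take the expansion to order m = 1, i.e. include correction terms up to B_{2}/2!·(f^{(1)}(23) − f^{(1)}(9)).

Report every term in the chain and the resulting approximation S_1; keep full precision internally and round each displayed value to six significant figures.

The integral term ∫_9^23 1/x^2 dx = 0.0676329.
½[f(9) + f(23)] = ½[0.0123457 + 0.00189036] = 0.00711802.
Running total after boundary: 0.0747509.
k=1: B_{2}/(2)! × [f^{(1)}(23) − f^{(1)}(9)] = 1/12 × (-0.000164379 − (-0.00274348)) = 0.000214925.

S_1 ≈ 0.0749658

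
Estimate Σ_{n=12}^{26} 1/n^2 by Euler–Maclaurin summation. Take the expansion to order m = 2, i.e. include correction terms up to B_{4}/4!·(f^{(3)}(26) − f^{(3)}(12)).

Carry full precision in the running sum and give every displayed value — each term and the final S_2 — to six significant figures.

∫_12^26 1/x^2 dx evaluates to 0.0448718.
Endpoint term: (f(12) + f(26))/2 = (0.00694444 + 0.00147929)/2 = 0.00421187.
Integral + boundary = 0.0490837.
Order-1 term: 1/12 · (-0.000113792 − (-0.00115741)) = 8.69680e-05.
Partial sum through k=1: 0.0491706.
Order-2 term: −1/720 · (-2.01997e-06 − (-9.64506e-05)) = -1.31154e-07.

S_2 ≈ 0.0491705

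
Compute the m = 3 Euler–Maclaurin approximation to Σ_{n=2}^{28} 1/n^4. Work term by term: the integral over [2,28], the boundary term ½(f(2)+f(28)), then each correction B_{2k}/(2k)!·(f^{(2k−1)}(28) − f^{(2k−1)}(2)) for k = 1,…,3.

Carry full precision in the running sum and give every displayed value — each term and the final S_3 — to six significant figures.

∫_2^28 1/x^4 dx evaluates to 0.0416515.
Boundary: ½(f(2) + f(28)) = ½(0.0625000 + 1.62693e-06) = 0.0312508.
Running total after boundary: 0.0729023.
Order-1 term: 1/12 · (-2.32418e-07 − (-0.125000)) = 0.0104166.
After k=1: 0.0833189.
Order-2 term: −1/720 · (-8.89355e-09 − (-0.937500)) = -0.00130208.
After k=2: 0.0820169.
Order-3 term: 1/30240 · (-6.35253e-10 − (-13.1250)) = 0.000434028.

S_3 ≈ 0.0824509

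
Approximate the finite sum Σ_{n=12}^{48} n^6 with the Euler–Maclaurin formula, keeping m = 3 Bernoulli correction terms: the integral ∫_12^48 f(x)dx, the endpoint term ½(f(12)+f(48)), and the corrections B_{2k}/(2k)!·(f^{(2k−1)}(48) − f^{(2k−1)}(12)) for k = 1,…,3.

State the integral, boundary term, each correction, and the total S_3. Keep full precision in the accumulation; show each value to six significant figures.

S_3 ≈ 9.01058e+10

Integral: ∫_12^48 x^6 dx = 8.38618e+10.
Endpoint term: (f(12) + f(48))/2 = (2.98598e+06 + 1.22306e+10)/2 = 6.11679e+09.
Integral + boundary = 8.99786e+10.
Order-1 term: 1/12 · (1.52882e+09 − 1.49299e+06) = 1.27278e+08.
After k=1: 9.01059e+10.
Order-2 term: −1/720 · (1.32710e+07 − 207360) = -18144.0.
After k=2: 9.01058e+10.
Order-3 term: 1/30240 · (34560.0 − 8640.00) = 0.857143.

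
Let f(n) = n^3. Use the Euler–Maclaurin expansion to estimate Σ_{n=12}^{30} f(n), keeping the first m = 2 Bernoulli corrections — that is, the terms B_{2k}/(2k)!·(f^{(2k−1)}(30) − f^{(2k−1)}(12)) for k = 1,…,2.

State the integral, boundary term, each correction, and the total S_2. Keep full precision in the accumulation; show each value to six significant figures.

S_2 ≈ 211869

Integral: ∫_12^30 x^3 dx = 197316.
Boundary: ½(f(12) + f(30)) = ½(1728.00 + 27000.0) = 14364.0.
Integral + boundary = 211680.
k=1: B_{2}/(2)! × [f^{(1)}(30) − f^{(1)}(12)] = 1/12 × (2700.00 − 432.000) = 189.000.
Running total after k=1: 211869.
k=2: B_{4}/(4)! × [f^{(3)}(30) − f^{(3)}(12)] = −1/720 × (6.00000 − 6.00000) = 0.00000.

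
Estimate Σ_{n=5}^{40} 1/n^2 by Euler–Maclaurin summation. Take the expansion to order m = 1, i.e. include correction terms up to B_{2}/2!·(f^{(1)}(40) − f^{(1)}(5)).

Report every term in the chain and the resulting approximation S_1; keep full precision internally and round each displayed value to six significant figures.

S_1 ≈ 0.196643

Integral: ∫_5^40 1/x^2 dx = 0.175000.
Endpoint term: (f(5) + f(40))/2 = (0.0400000 + 0.000625000)/2 = 0.0203125.
Running total after boundary: 0.195312.
k=1: B_{2}/(2)! × [f^{(1)}(40) − f^{(1)}(5)] = 1/12 × (-3.12500e-05 − (-0.0160000)) = 0.00133073.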